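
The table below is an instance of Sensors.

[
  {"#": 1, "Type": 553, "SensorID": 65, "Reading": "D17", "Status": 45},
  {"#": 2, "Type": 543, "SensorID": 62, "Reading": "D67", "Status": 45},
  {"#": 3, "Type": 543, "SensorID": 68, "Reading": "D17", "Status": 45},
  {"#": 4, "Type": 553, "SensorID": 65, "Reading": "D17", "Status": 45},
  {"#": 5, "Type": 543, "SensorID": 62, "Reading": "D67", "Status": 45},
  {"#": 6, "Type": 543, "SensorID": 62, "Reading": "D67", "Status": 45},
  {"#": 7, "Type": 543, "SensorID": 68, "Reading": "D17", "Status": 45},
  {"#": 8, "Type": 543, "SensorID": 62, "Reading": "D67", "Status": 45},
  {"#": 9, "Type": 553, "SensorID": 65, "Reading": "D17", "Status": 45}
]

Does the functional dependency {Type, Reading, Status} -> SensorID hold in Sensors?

Yes

(Type=553, Reading=D17, Status=45): rows 1, 4, 9 → SensorID = 65, 65, 65 ✓
(Type=543, Reading=D67, Status=45): rows 2, 5, 6, 8 → SensorID = 62, 62, 62, 62 ✓
(Type=543, Reading=D17, Status=45): rows 3, 7 → SensorID = 68, 68 ✓
Every {Type, Reading, Status} value is associated with a single SensorID value, so {Type, Reading, Status} -> SensorID holds.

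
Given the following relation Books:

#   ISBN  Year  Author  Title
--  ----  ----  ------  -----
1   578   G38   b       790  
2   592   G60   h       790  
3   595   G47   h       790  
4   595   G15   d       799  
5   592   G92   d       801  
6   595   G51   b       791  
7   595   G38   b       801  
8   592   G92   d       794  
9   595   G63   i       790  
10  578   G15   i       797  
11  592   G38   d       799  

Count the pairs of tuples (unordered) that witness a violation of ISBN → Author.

ISBN=578: violating pairs (1,10) — 1 pair.
ISBN=592: violating pairs (2,5), (2,8), (2,11) — 3 pairs.
ISBN=595: violating pairs (3,4), (3,6), (3,7), (3,9), (4,6), (4,7), (4,9), (6,9), (7,9) — 9 pairs.

13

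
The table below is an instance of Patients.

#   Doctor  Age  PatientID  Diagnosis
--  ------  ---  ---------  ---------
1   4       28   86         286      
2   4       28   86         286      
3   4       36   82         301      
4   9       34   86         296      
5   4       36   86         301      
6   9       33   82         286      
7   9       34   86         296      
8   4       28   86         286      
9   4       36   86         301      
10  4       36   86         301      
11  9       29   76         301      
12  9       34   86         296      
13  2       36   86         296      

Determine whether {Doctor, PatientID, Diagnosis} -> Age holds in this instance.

Yes

(Doctor=4, PatientID=86, Diagnosis=286): rows 1, 2, 8 → Age = 28, 28, 28 ✓
(Doctor=4, PatientID=82, Diagnosis=301): row 3 → Age = 36 ✓
(Doctor=9, PatientID=86, Diagnosis=296): rows 4, 7, 12 → Age = 34, 34, 34 ✓
(Doctor=4, PatientID=86, Diagnosis=301): rows 5, 9, 10 → Age = 36, 36, 36 ✓
(Doctor=9, PatientID=82, Diagnosis=286): row 6 → Age = 33 ✓
(Doctor=9, PatientID=76, Diagnosis=301): row 11 → Age = 29 ✓
(Doctor=2, PatientID=86, Diagnosis=296): row 13 → Age = 36 ✓
Every {Doctor, PatientID, Diagnosis} value is associated with a single Age value, so {Doctor, PatientID, Diagnosis} -> Age holds.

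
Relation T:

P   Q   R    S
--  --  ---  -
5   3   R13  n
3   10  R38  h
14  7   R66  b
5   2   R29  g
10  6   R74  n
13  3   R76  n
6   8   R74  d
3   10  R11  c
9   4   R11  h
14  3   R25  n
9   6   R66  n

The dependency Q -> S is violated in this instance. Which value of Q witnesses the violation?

Q=3: 3 rows → S = n, n, n ✓
Q=10: 2 rows → S takes values {h, c} — violation
Q=7: 1 row → S = b ✓
Q=2: 1 row → S = g ✓
Q=6: 2 rows → S = n, n ✓
Q=8: 1 row → S = d ✓
Q=4: 1 row → S = h ✓
The only Q value with inconsistent S is Q=10.

10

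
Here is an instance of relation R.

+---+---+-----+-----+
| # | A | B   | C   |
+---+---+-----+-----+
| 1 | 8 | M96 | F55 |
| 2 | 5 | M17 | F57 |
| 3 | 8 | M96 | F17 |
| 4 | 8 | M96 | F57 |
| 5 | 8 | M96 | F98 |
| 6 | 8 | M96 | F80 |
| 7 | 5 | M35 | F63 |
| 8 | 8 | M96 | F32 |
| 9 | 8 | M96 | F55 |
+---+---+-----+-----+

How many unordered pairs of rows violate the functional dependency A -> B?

1

A=8: all 7 rows agree on B — 0 pairs.
A=5: violating pairs (2,7) — 1 pair.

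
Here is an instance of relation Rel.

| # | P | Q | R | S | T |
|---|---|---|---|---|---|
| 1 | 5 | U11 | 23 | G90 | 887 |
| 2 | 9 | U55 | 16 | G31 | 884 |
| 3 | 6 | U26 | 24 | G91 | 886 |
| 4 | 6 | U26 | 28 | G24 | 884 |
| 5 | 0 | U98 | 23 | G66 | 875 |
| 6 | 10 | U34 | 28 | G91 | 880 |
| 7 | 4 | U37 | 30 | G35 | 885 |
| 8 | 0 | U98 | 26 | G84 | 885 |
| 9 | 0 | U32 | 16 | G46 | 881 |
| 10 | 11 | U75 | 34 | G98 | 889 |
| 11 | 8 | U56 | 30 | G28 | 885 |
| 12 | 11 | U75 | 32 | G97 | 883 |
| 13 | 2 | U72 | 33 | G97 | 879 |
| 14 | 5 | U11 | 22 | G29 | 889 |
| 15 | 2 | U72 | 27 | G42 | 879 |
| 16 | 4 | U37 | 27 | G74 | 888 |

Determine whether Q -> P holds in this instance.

Yes

Q=U11: rows 1, 14 → P = 5, 5 ✓
Q=U55: row 2 → P = 9 ✓
Q=U26: rows 3, 4 → P = 6, 6 ✓
Q=U98: rows 5, 8 → P = 0, 0 ✓
Q=U34: row 6 → P = 10 ✓
Q=U37: rows 7, 16 → P = 4, 4 ✓
Q=U32: row 9 → P = 0 ✓
Q=U75: rows 10, 12 → P = 11, 11 ✓
Q=U56: row 11 → P = 8 ✓
Q=U72: rows 13, 15 → P = 2, 2 ✓
Every Q value is associated with a single P value, so Q -> P holds.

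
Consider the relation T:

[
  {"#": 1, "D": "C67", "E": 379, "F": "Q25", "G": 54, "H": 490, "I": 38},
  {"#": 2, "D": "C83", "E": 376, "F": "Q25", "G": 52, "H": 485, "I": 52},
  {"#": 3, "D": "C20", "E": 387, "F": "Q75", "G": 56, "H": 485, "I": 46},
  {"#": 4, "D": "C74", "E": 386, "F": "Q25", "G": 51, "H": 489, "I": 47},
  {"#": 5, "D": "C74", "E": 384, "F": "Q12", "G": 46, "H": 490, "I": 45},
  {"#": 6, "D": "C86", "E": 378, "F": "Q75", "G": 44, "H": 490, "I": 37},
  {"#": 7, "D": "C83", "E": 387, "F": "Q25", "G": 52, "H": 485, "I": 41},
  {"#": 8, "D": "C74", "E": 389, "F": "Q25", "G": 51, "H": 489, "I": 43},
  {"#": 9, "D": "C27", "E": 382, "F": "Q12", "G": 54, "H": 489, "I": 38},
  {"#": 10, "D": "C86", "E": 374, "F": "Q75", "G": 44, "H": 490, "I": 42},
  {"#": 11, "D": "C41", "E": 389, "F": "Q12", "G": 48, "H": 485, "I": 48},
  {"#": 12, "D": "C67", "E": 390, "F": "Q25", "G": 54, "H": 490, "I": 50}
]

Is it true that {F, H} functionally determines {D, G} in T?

Yes

(F=Q25, H=490): rows 1, 12 → {D,G} = (C67, 54), (C67, 54) ✓
(F=Q25, H=485): rows 2, 7 → {D,G} = (C83, 52), (C83, 52) ✓
(F=Q75, H=485): row 3 → {D,G} = (C20, 56) ✓
(F=Q25, H=489): rows 4, 8 → {D,G} = (C74, 51), (C74, 51) ✓
(F=Q12, H=490): row 5 → {D,G} = (C74, 46) ✓
(F=Q75, H=490): rows 6, 10 → {D,G} = (C86, 44), (C86, 44) ✓
(F=Q12, H=489): row 9 → {D,G} = (C27, 54) ✓
(F=Q12, H=485): row 11 → {D,G} = (C41, 48) ✓
Every {F, H} value is associated with a single {D, G} value, so {F, H} -> {D, G} holds.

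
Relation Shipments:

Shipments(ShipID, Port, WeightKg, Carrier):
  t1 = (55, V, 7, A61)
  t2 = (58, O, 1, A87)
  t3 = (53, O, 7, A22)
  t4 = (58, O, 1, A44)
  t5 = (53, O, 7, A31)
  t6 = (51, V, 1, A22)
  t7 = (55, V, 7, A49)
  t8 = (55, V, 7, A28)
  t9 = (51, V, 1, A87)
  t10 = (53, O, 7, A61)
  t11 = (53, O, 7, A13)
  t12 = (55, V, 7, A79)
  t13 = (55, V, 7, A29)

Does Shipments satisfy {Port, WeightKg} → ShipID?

Yes

(Port=V, WeightKg=7): rows 1, 7, 8, 12, 13 → ShipID = 55, 55, 55, 55, 55 ✓
(Port=O, WeightKg=1): rows 2, 4 → ShipID = 58, 58 ✓
(Port=O, WeightKg=7): rows 3, 5, 10, 11 → ShipID = 53, 53, 53, 53 ✓
(Port=V, WeightKg=1): rows 6, 9 → ShipID = 51, 51 ✓
Every {Port, WeightKg} value is associated with a single ShipID value, so {Port, WeightKg} → ShipID holds.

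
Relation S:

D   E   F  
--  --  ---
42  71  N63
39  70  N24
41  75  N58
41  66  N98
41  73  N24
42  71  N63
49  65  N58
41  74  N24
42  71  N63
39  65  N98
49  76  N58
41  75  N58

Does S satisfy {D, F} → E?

No

(D=42, F=N63): 3 rows → E = 71, 71, 71 ✓
(D=39, F=N24): 1 row → E = 70 ✓
(D=41, F=N58): 2 rows → E = 75, 75 ✓
(D=41, F=N98): 1 row → E = 66 ✓
(D=41, F=N24): 2 rows → E takes values {73, 74} — violation
(D=49, F=N58): 2 rows → E takes values {65, 76} — violation
(D=39, F=N98): 1 row → E = 65 ✓
Two rows agree on {D, F} but differ on E, so {D, F} → E does not hold.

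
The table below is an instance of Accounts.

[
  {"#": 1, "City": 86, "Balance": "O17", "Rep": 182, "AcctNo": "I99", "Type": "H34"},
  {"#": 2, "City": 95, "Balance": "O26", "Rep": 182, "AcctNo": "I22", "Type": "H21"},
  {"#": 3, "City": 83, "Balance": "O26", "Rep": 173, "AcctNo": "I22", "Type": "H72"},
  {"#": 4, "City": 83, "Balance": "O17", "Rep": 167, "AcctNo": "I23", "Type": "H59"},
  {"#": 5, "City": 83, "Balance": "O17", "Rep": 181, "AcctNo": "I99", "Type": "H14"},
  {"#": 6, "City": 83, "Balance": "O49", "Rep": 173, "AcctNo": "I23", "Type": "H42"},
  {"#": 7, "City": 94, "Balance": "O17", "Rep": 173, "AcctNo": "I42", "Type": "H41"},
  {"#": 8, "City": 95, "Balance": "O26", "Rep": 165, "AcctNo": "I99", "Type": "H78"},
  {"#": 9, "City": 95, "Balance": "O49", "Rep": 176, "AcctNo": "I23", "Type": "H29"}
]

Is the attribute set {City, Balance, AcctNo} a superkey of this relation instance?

Yes

All 9 rows have distinct {City, Balance, AcctNo} values, so {City, Balance, AcctNo} → (all attributes) holds and {City, Balance, AcctNo} is a superkey.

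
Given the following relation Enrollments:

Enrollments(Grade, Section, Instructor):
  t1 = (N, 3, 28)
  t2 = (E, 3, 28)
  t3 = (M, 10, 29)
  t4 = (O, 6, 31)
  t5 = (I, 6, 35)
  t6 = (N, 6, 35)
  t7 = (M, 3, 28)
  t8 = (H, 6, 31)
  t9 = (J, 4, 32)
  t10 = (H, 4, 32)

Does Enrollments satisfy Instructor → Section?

Instructor=28: rows 1, 2, 7 → Section = 3, 3, 3 ✓
Instructor=29: row 3 → Section = 10 ✓
Instructor=31: rows 4, 8 → Section = 6, 6 ✓
Instructor=35: rows 5, 6 → Section = 6, 6 ✓
Instructor=32: rows 9, 10 → Section = 4, 4 ✓
Every Instructor value is associated with a single Section value, so Instructor → Section holds.

Yes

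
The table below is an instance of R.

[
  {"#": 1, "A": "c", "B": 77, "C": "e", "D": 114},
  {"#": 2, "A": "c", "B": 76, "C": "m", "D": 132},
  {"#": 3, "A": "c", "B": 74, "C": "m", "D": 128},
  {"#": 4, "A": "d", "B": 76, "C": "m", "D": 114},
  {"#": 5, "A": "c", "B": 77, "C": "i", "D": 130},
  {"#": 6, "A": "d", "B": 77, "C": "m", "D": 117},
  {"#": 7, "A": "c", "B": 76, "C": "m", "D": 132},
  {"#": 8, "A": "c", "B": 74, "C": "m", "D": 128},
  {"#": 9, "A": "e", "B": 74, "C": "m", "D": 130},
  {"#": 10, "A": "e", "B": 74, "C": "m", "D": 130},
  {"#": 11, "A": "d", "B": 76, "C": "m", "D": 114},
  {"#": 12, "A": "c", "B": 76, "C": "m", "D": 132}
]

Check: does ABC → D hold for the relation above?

(A=c, B=77, C=e): row 1 → D = 114 ✓
(A=c, B=76, C=m): rows 2, 7, 12 → D = 132, 132, 132 ✓
(A=c, B=74, C=m): rows 3, 8 → D = 128, 128 ✓
(A=d, B=76, C=m): rows 4, 11 → D = 114, 114 ✓
(A=c, B=77, C=i): row 5 → D = 130 ✓
(A=d, B=77, C=m): row 6 → D = 117 ✓
(A=e, B=74, C=m): rows 9, 10 → D = 130, 130 ✓
Every ABC value is associated with a single D value, so ABC → D holds.

Yes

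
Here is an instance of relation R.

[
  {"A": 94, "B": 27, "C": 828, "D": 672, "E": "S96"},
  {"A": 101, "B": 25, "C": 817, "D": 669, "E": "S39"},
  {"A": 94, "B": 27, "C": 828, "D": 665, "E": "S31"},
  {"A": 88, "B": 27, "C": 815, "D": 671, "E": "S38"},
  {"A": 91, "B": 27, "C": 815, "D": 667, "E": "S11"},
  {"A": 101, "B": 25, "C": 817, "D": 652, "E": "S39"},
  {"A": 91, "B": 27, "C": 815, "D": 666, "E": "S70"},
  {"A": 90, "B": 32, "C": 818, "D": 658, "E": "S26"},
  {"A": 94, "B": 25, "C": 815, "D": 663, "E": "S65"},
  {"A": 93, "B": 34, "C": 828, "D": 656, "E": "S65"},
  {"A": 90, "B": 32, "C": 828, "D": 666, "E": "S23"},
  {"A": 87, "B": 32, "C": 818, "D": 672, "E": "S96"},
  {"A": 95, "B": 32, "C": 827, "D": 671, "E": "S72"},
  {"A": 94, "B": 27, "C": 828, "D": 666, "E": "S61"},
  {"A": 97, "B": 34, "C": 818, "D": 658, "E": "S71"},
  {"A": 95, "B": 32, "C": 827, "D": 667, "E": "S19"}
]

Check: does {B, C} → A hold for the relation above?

(B=27, C=828): 3 rows → A = 94, 94, 94 ✓
(B=25, C=817): 2 rows → A = 101, 101 ✓
(B=27, C=815): 3 rows → A takes values {88, 91} — violation
(B=32, C=818): 2 rows → A takes values {90, 87} — violation
(B=25, C=815): 1 row → A = 94 ✓
(B=34, C=828): 1 row → A = 93 ✓
(B=32, C=828): 1 row → A = 90 ✓
(B=32, C=827): 2 rows → A = 95, 95 ✓
(B=34, C=818): 1 row → A = 97 ✓
Two rows agree on {B, C} but differ on A, so {B, C} → A does not hold.

No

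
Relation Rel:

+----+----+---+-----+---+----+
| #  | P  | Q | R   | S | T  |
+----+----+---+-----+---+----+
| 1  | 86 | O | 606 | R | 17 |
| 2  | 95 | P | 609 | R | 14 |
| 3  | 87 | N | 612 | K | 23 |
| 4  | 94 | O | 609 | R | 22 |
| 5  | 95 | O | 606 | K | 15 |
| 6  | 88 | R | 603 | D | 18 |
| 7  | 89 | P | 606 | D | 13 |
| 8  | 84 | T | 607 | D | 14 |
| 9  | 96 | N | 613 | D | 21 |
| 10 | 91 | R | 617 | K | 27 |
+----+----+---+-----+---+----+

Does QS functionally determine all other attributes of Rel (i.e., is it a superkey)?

Rows 1 and 4 have the same QS value (Q=O, S=R) but are distinct tuples, so QS does not determine every attribute — not a superkey.

No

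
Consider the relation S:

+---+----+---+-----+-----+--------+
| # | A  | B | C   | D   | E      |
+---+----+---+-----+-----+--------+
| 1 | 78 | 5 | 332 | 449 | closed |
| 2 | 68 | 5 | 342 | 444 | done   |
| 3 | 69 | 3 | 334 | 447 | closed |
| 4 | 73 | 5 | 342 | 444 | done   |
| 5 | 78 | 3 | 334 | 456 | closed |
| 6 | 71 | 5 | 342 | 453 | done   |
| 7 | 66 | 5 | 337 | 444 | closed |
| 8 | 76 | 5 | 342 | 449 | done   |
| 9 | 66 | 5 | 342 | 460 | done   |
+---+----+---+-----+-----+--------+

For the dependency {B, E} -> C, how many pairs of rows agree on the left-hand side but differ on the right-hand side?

(B=5, E=closed): violating pairs (1,7) — 1 pair.
(B=5, E=done): all 5 rows agree on C — 0 pairs.
(B=3, E=closed): all 2 rows agree on C — 0 pairs.

1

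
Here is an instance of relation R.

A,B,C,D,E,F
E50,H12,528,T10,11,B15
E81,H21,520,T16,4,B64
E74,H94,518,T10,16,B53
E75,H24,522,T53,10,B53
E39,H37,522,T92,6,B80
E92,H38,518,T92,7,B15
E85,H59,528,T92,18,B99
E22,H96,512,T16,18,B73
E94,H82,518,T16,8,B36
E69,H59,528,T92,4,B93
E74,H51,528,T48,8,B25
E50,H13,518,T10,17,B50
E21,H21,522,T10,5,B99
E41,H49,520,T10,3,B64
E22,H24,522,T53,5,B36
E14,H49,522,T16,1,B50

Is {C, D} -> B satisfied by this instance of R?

No

(C=528, D=T10): 1 row → B = H12 ✓
(C=520, D=T16): 1 row → B = H21 ✓
(C=518, D=T10): 2 rows → B takes values {H94, H13} — violation
(C=522, D=T53): 2 rows → B = H24, H24 ✓
(C=522, D=T92): 1 row → B = H37 ✓
(C=518, D=T92): 1 row → B = H38 ✓
(C=528, D=T92): 2 rows → B = H59, H59 ✓
(C=512, D=T16): 1 row → B = H96 ✓
(C=518, D=T16): 1 row → B = H82 ✓
(C=528, D=T48): 1 row → B = H51 ✓
(C=522, D=T10): 1 row → B = H21 ✓
(C=520, D=T10): 1 row → B = H49 ✓
(C=522, D=T16): 1 row → B = H49 ✓
Two rows agree on {C, D} but differ on B, so {C, D} -> B does not hold.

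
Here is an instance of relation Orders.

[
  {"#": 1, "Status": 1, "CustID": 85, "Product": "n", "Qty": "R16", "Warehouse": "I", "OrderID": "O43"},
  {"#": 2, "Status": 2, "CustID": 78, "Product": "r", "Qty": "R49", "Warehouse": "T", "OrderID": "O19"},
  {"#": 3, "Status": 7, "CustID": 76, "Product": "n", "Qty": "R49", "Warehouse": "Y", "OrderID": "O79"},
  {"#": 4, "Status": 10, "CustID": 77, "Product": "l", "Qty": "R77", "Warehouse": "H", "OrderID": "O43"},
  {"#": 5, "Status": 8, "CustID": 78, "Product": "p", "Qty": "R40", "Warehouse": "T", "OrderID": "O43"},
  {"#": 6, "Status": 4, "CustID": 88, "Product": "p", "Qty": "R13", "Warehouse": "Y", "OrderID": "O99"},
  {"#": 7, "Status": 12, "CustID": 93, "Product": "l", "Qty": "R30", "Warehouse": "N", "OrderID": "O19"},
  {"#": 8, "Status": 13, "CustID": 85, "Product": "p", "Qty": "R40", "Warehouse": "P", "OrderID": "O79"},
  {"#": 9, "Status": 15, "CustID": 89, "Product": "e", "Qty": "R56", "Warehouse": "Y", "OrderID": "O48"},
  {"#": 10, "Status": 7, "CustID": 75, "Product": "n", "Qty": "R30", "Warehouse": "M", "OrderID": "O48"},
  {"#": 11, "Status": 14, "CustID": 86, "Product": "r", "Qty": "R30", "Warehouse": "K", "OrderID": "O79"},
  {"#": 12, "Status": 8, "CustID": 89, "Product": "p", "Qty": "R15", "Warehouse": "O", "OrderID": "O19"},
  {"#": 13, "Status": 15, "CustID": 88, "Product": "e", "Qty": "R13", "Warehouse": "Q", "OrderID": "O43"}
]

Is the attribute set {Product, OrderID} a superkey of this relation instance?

Yes

All 13 rows have distinct {Product, OrderID} values, so {Product, OrderID} → (all attributes) holds and {Product, OrderID} is a superkey.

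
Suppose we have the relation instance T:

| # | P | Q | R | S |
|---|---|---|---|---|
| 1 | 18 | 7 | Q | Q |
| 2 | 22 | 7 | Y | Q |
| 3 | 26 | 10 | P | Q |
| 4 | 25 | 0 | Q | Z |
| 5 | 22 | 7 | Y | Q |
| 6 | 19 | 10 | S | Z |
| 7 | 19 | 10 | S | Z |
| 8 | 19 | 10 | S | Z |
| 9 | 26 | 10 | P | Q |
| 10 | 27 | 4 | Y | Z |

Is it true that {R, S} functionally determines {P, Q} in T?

(R=Q, S=Q): row 1 → {P,Q} = (18, 7) ✓
(R=Y, S=Q): rows 2, 5 → {P,Q} = (22, 7), (22, 7) ✓
(R=P, S=Q): rows 3, 9 → {P,Q} = (26, 10), (26, 10) ✓
(R=Q, S=Z): row 4 → {P,Q} = (25, 0) ✓
(R=S, S=Z): rows 6, 7, 8 → {P,Q} = (19, 10), (19, 10), (19, 10) ✓
(R=Y, S=Z): row 10 → {P,Q} = (27, 4) ✓
Every {R, S} value is associated with a single {P, Q} value, so {R, S} → {P, Q} holds.

Yes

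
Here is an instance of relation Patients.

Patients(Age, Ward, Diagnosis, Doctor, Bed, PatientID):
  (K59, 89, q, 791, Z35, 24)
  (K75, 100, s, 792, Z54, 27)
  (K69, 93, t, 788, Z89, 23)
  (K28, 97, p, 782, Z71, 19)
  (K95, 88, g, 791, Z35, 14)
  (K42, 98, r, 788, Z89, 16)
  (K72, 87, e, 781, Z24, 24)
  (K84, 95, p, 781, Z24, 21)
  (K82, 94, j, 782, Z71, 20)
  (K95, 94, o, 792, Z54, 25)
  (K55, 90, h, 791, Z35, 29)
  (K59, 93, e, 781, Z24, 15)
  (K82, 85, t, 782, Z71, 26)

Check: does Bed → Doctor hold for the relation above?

Yes

Bed=Z35: 3 rows → Doctor = 791, 791, 791 ✓
Bed=Z54: 2 rows → Doctor = 792, 792 ✓
Bed=Z89: 2 rows → Doctor = 788, 788 ✓
Bed=Z71: 3 rows → Doctor = 782, 782, 782 ✓
Bed=Z24: 3 rows → Doctor = 781, 781, 781 ✓
Every Bed value is associated with a single Doctor value, so Bed → Doctor holds.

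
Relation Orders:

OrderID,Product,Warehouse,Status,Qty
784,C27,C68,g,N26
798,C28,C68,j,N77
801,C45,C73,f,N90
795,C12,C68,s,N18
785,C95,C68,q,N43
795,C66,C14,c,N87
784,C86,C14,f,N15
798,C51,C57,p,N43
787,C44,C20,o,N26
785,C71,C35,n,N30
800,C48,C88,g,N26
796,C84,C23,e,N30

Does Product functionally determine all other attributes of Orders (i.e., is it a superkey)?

Yes

All 12 rows have distinct Product values, so Product → (all attributes) holds and Product is a superkey.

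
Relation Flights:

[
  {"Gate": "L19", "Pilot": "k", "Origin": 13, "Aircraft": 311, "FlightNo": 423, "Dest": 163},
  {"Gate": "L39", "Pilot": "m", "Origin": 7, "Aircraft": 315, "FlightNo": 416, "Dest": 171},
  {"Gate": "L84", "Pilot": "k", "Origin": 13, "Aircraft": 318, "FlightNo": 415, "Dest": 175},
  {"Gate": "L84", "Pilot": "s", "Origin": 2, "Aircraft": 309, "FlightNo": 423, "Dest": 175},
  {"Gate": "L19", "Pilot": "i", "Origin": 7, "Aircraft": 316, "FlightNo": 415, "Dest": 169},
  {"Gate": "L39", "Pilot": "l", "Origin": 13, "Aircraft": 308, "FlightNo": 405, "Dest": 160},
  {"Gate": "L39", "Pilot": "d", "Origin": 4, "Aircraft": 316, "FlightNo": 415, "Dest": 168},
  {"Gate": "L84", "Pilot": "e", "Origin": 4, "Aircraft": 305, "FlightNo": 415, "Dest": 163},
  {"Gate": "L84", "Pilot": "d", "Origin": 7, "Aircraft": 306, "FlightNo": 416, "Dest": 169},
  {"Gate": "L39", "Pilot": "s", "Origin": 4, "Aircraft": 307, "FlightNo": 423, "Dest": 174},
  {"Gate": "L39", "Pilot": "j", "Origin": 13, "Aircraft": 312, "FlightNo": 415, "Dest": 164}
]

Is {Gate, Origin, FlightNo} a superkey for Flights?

Yes

All 11 rows have distinct {Gate, Origin, FlightNo} values, so {Gate, Origin, FlightNo} → (all attributes) holds and {Gate, Origin, FlightNo} is a superkey.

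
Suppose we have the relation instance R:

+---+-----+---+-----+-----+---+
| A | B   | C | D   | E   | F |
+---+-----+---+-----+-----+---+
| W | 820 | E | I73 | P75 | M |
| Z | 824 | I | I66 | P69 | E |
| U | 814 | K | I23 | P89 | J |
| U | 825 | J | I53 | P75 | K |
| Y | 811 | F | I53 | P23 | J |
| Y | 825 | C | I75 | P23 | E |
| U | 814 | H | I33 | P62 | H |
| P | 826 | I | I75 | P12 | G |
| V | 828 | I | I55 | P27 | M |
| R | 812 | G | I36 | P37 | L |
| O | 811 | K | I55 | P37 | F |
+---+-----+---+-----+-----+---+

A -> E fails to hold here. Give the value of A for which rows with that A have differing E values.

U

A=W: 1 row → E = P75 ✓
A=Z: 1 row → E = P69 ✓
A=U: 3 rows → E takes values {P89, P75, P62} — violation
A=Y: 2 rows → E = P23, P23 ✓
A=P: 1 row → E = P12 ✓
A=V: 1 row → E = P27 ✓
A=R: 1 row → E = P37 ✓
A=O: 1 row → E = P37 ✓
The only A value with inconsistent E is A=U.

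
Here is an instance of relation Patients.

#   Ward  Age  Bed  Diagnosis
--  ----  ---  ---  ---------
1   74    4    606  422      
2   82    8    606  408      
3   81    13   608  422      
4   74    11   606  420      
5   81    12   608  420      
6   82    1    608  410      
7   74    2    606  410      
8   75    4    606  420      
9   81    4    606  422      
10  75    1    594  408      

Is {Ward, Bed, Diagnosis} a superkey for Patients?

All 10 rows have distinct {Ward, Bed, Diagnosis} values, so {Ward, Bed, Diagnosis} → (all attributes) holds and {Ward, Bed, Diagnosis} is a superkey.

Yes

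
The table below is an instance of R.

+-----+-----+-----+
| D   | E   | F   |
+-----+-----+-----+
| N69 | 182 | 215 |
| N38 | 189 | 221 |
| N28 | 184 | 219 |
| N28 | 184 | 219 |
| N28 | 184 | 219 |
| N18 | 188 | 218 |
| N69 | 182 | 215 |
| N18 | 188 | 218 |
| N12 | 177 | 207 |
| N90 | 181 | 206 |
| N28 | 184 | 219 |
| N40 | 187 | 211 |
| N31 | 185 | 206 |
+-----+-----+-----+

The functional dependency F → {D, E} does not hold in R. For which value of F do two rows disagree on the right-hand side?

F=215: 2 rows → {D,E} = (N69, 182), (N69, 182) ✓
F=221: 1 row → {D,E} = (N38, 189) ✓
F=219: 4 rows → {D,E} = (N28, 184), (N28, 184), (N28, 184), (N28, 184) ✓
F=218: 2 rows → {D,E} = (N18, 188), (N18, 188) ✓
F=207: 1 row → {D,E} = (N12, 177) ✓
F=206: 2 rows → {D,E} takes values {(N90, 181), (N31, 185)} — violation
F=211: 1 row → {D,E} = (N40, 187) ✓
The only F value with inconsistent RHS is F=206.

206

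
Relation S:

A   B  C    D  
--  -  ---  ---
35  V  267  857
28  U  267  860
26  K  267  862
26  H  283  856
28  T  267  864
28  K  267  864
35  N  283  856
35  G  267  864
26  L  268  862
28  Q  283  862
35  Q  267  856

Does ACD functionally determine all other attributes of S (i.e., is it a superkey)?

Two distinct rows share (A=28, C=267, D=864), so ACD does not determine every attribute — not a superkey.

No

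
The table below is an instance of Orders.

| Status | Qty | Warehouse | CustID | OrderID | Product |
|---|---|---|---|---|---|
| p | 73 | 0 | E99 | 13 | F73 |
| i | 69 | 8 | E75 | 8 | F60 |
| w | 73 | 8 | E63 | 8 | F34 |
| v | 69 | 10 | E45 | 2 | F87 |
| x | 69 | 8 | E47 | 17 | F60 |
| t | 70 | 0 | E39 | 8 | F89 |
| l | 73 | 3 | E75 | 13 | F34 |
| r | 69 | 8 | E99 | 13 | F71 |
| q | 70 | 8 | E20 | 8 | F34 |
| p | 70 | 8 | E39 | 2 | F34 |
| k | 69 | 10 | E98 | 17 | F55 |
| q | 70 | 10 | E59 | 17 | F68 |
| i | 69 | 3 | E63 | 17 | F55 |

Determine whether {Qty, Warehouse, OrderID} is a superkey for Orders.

Yes

All 13 rows have distinct {Qty, Warehouse, OrderID} values, so {Qty, Warehouse, OrderID} → (all attributes) holds and {Qty, Warehouse, OrderID} is a superkey.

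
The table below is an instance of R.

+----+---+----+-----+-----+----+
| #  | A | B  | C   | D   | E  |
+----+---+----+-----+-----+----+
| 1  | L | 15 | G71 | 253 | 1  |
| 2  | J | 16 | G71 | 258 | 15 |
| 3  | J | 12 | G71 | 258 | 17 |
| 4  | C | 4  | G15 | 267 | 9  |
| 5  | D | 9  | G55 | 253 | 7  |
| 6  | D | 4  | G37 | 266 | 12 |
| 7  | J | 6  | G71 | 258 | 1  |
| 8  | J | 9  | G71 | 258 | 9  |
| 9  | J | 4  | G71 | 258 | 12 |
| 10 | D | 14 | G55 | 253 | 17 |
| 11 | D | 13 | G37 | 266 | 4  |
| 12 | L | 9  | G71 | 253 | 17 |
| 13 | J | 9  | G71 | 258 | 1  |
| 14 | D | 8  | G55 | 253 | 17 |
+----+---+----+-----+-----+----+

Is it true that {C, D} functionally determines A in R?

Yes

(C=G71, D=253): rows 1, 12 → A = L, L ✓
(C=G71, D=258): rows 2, 3, 7, 8, 9, 13 → A = J, J, J, J, J, J ✓
(C=G15, D=267): row 4 → A = C ✓
(C=G55, D=253): rows 5, 10, 14 → A = D, D, D ✓
(C=G37, D=266): rows 6, 11 → A = D, D ✓
Every {C, D} value is associated with a single A value, so {C, D} -> A holds.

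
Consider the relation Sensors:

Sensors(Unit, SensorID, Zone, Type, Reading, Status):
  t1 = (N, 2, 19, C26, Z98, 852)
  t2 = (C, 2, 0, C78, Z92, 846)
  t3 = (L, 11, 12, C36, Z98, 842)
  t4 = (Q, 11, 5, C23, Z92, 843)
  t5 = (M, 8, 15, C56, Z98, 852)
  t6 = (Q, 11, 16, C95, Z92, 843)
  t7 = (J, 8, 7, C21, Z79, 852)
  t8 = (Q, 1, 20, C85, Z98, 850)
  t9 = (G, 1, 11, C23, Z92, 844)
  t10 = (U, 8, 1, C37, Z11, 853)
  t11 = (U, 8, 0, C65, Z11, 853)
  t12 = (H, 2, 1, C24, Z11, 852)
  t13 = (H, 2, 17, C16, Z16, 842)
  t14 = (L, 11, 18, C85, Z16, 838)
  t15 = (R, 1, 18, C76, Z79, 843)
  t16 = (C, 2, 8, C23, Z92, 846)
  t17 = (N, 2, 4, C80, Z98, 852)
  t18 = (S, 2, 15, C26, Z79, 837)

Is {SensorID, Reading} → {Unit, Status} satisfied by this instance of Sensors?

(SensorID=2, Reading=Z98): rows 1, 17 → {Unit,Status} = (N, 852), (N, 852) ✓
(SensorID=2, Reading=Z92): rows 2, 16 → {Unit,Status} = (C, 846), (C, 846) ✓
(SensorID=11, Reading=Z98): row 3 → {Unit,Status} = (L, 842) ✓
(SensorID=11, Reading=Z92): rows 4, 6 → {Unit,Status} = (Q, 843), (Q, 843) ✓
(SensorID=8, Reading=Z98): row 5 → {Unit,Status} = (M, 852) ✓
(SensorID=8, Reading=Z79): row 7 → {Unit,Status} = (J, 852) ✓
(SensorID=1, Reading=Z98): row 8 → {Unit,Status} = (Q, 850) ✓
(SensorID=1, Reading=Z92): row 9 → {Unit,Status} = (G, 844) ✓
(SensorID=8, Reading=Z11): rows 10, 11 → {Unit,Status} = (U, 853), (U, 853) ✓
(SensorID=2, Reading=Z11): row 12 → {Unit,Status} = (H, 852) ✓
(SensorID=2, Reading=Z16): row 13 → {Unit,Status} = (H, 842) ✓
(SensorID=11, Reading=Z16): row 14 → {Unit,Status} = (L, 838) ✓
(SensorID=1, Reading=Z79): row 15 → {Unit,Status} = (R, 843) ✓
(SensorID=2, Reading=Z79): row 18 → {Unit,Status} = (S, 837) ✓
Every {SensorID, Reading} value is associated with a single {Unit, Status} value, so {SensorID, Reading} → {Unit, Status} holds.

Yes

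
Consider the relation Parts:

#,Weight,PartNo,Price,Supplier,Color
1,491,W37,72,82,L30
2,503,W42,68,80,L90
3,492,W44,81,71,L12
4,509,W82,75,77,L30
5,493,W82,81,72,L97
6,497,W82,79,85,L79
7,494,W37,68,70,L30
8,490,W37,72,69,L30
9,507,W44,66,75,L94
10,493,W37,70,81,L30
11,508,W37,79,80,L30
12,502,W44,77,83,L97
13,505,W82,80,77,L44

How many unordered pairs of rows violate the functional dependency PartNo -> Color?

9

PartNo=W37: all 5 rows agree on Color — 0 pairs.
PartNo=W44: violating pairs (3,9), (3,12), (9,12) — 3 pairs.
PartNo=W82: violating pairs (4,5), (4,6), (4,13), (5,6), (5,13), (6,13) — 6 pairs.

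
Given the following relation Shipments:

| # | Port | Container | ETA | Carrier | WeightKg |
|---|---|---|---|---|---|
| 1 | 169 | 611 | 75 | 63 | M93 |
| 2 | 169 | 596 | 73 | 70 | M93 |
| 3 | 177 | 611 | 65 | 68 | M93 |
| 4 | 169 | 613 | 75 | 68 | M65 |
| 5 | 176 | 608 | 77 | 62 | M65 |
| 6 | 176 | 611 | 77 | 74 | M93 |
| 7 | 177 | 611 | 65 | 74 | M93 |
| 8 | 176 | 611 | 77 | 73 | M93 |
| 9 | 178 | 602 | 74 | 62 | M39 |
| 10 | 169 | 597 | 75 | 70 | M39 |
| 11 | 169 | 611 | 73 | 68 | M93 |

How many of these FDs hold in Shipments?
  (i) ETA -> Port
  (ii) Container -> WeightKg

(i) ETA -> Port: every LHS value maps to a single RHS value — holds.
(ii) Container -> WeightKg: every LHS value maps to a single RHS value — holds.
2 of the 2 dependencies hold.

2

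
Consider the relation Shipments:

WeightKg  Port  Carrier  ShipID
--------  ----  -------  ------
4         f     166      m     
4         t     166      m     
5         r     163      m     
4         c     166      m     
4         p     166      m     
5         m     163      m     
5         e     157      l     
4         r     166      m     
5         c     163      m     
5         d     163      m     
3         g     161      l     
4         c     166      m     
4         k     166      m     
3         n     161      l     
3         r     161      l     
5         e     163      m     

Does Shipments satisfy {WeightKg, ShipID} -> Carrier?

Yes

(WeightKg=4, ShipID=m): 7 rows → Carrier = 166, 166, 166, 166, 166, 166, 166 ✓
(WeightKg=5, ShipID=m): 5 rows → Carrier = 163, 163, 163, 163, 163 ✓
(WeightKg=5, ShipID=l): 1 row → Carrier = 157 ✓
(WeightKg=3, ShipID=l): 3 rows → Carrier = 161, 161, 161 ✓
Every {WeightKg, ShipID} value is associated with a single Carrier value, so {WeightKg, ShipID} -> Carrier holds.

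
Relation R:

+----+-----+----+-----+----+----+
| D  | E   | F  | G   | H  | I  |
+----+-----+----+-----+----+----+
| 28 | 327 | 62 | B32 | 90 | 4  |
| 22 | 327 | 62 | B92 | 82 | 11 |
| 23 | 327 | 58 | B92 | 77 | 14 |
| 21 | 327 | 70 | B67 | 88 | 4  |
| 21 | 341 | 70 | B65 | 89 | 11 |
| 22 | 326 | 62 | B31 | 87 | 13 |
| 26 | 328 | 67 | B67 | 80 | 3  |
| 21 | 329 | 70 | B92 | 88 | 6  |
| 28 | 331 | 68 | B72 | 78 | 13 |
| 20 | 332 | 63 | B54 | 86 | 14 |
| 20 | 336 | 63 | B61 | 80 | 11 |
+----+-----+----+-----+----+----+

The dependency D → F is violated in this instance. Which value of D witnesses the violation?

D=28: 2 rows → F takes values {62, 68} — violation
D=22: 2 rows → F = 62, 62 ✓
D=23: 1 row → F = 58 ✓
D=21: 3 rows → F = 70, 70, 70 ✓
D=26: 1 row → F = 67 ✓
D=20: 2 rows → F = 63, 63 ✓
The only D value with inconsistent F is D=28.

28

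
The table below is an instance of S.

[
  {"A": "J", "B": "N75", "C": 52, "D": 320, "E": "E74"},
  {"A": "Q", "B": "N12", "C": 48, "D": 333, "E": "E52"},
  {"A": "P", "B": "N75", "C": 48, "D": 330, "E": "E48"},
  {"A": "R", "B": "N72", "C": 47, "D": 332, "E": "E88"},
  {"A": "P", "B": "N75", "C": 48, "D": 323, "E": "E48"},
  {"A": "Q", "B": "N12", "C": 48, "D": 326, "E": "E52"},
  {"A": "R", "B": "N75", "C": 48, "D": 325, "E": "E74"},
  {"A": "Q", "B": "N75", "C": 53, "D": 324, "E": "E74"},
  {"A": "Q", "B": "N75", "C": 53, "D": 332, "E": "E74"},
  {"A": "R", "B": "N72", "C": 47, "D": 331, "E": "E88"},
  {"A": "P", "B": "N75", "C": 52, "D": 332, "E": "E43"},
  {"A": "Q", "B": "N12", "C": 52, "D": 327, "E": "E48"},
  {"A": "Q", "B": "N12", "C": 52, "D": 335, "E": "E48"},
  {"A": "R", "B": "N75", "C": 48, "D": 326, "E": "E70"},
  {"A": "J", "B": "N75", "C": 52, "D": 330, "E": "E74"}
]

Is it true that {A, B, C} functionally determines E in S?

(A=J, B=N75, C=52): 2 rows → E = E74, E74 ✓
(A=Q, B=N12, C=48): 2 rows → E = E52, E52 ✓
(A=P, B=N75, C=48): 2 rows → E = E48, E48 ✓
(A=R, B=N72, C=47): 2 rows → E = E88, E88 ✓
(A=R, B=N75, C=48): 2 rows → E takes values {E74, E70} — violation
(A=Q, B=N75, C=53): 2 rows → E = E74, E74 ✓
(A=P, B=N75, C=52): 1 row → E = E43 ✓
(A=Q, B=N12, C=52): 2 rows → E = E48, E48 ✓
Two rows agree on {A, B, C} but differ on E, so {A, B, C} -> E does not hold.

No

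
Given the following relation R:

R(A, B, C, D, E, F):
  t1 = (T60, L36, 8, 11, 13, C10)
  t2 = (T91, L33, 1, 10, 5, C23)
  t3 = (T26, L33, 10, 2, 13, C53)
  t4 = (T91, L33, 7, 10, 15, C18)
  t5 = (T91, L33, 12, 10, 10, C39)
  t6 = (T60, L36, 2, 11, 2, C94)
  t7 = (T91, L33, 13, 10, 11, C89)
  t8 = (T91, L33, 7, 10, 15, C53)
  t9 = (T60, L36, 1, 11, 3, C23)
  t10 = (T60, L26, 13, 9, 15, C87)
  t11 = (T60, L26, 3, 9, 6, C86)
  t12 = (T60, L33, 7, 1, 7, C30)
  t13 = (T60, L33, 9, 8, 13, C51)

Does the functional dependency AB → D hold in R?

(A=T60, B=L36): rows 1, 6, 9 → D = 11, 11, 11 ✓
(A=T91, B=L33): rows 2, 4, 5, 7, 8 → D = 10, 10, 10, 10, 10 ✓
(A=T26, B=L33): row 3 → D = 2 ✓
(A=T60, B=L26): rows 10, 11 → D = 9, 9 ✓
(A=T60, B=L33): rows 12, 13 → D takes values {1, 8} — violation
Two rows agree on AB but differ on D, so AB → D does not hold.

No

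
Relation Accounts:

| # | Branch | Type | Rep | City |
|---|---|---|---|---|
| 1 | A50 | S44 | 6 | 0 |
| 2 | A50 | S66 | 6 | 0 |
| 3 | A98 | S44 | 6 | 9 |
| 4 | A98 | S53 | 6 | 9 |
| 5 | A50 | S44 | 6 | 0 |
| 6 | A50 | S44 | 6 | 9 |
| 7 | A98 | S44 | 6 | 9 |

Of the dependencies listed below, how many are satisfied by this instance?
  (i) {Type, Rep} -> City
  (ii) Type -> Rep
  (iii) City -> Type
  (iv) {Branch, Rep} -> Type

(i) {Type, Rep} -> City: (Type=S44, Rep=6): rows 1, 3, 5, 6, 7 → City takes values {0, 9} — violation — fails.
(ii) Type -> Rep: every LHS value maps to a single RHS value — holds.
(iii) City -> Type: City=0: rows 1, 2, 5 → Type takes values {S44, S66} — violation; City=9: rows 3, 4, 6, 7 → Type takes values {S44, S53} — violation — fails.
(iv) {Branch, Rep} -> Type: (Branch=A50, Rep=6): rows 1, 2, 5, 6 → Type takes values {S44, S66} — violation; (Branch=A98, Rep=6): rows 3, 4, 7 → Type takes values {S44, S53} — violation — fails.
1 of the 4 dependencies holds.

1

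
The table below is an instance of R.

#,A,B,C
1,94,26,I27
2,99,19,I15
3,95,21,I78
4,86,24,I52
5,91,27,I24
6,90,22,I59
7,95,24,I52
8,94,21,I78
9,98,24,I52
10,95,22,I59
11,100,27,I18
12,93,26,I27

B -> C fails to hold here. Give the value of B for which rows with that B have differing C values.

B=26: rows 1, 12 → C = I27, I27 ✓
B=19: row 2 → C = I15 ✓
B=21: rows 3, 8 → C = I78, I78 ✓
B=24: rows 4, 7, 9 → C = I52, I52, I52 ✓
B=27: rows 5, 11 → C takes values {I24, I18} — violation
B=22: rows 6, 10 → C = I59, I59 ✓
The only B value with inconsistent C is B=27.

27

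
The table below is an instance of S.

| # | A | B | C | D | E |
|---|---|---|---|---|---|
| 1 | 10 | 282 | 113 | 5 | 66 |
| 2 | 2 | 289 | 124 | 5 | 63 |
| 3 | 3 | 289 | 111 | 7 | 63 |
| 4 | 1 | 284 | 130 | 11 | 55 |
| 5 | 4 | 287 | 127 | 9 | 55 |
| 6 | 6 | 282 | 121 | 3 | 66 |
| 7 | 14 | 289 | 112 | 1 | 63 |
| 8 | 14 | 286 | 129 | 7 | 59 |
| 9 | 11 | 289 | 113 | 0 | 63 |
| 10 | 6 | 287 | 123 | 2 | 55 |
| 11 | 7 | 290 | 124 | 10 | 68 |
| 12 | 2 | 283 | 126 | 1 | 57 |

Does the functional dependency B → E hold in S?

Yes

B=282: rows 1, 6 → E = 66, 66 ✓
B=289: rows 2, 3, 7, 9 → E = 63, 63, 63, 63 ✓
B=284: row 4 → E = 55 ✓
B=287: rows 5, 10 → E = 55, 55 ✓
B=286: row 8 → E = 59 ✓
B=290: row 11 → E = 68 ✓
B=283: row 12 → E = 57 ✓
Every B value is associated with a single E value, so B → E holds.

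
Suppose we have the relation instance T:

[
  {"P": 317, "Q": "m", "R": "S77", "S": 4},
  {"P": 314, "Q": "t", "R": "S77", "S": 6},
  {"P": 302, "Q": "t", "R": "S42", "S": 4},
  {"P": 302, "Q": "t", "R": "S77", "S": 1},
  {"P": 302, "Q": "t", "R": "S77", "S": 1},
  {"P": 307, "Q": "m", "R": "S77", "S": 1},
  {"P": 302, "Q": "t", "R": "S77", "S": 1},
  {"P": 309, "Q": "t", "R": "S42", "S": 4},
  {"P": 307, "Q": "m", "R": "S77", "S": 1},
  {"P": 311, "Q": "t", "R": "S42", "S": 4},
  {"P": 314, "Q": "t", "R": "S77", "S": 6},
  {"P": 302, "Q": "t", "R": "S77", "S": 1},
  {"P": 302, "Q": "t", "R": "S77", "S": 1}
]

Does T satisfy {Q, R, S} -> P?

(Q=m, R=S77, S=4): 1 row → P = 317 ✓
(Q=t, R=S77, S=6): 2 rows → P = 314, 314 ✓
(Q=t, R=S42, S=4): 3 rows → P takes values {302, 309, 311} — violation
(Q=t, R=S77, S=1): 5 rows → P = 302, 302, 302, 302, 302 ✓
(Q=m, R=S77, S=1): 2 rows → P = 307, 307 ✓
Two rows agree on {Q, R, S} but differ on P, so {Q, R, S} -> P does not hold.

No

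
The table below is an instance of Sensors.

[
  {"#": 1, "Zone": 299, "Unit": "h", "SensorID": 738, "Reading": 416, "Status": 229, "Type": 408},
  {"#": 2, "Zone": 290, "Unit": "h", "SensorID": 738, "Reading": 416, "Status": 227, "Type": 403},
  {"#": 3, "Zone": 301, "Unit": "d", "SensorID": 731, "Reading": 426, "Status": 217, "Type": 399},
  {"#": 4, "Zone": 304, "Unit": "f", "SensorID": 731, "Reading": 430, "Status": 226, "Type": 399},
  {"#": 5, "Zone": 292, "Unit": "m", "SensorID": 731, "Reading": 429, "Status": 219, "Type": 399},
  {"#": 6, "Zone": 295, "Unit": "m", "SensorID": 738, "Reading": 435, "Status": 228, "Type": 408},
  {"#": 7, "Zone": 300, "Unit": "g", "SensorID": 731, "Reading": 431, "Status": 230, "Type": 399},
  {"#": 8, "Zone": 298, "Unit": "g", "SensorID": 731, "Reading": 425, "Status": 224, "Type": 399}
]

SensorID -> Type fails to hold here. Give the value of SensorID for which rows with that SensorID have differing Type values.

738

SensorID=738: rows 1, 2, 6 → Type takes values {408, 403} — violation
SensorID=731: rows 3, 4, 5, 7, 8 → Type = 399, 399, 399, 399, 399 ✓
The only SensorID value with inconsistent Type is SensorID=738.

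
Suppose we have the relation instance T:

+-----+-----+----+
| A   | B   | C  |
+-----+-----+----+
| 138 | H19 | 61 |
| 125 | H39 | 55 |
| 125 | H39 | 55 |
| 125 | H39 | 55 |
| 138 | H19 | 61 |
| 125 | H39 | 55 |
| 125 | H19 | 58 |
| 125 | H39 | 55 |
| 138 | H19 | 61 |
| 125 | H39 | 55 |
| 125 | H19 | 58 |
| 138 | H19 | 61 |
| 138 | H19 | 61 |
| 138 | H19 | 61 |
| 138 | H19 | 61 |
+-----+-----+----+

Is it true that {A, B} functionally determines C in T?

(A=138, B=H19): 7 rows → C = 61, 61, 61, 61, 61, 61, 61 ✓
(A=125, B=H39): 6 rows → C = 55, 55, 55, 55, 55, 55 ✓
(A=125, B=H19): 2 rows → C = 58, 58 ✓
Every {A, B} value is associated with a single C value, so {A, B} -> C holds.

Yes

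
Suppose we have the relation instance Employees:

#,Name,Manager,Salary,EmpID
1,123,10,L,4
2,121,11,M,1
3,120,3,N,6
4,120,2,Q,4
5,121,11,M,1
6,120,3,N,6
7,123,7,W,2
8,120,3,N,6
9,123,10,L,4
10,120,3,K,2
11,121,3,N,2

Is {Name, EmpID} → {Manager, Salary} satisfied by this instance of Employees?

Yes

(Name=123, EmpID=4): rows 1, 9 → {Manager,Salary} = (10, L), (10, L) ✓
(Name=121, EmpID=1): rows 2, 5 → {Manager,Salary} = (11, M), (11, M) ✓
(Name=120, EmpID=6): rows 3, 6, 8 → {Manager,Salary} = (3, N), (3, N), (3, N) ✓
(Name=120, EmpID=4): row 4 → {Manager,Salary} = (2, Q) ✓
(Name=123, EmpID=2): row 7 → {Manager,Salary} = (7, W) ✓
(Name=120, EmpID=2): row 10 → {Manager,Salary} = (3, K) ✓
(Name=121, EmpID=2): row 11 → {Manager,Salary} = (3, N) ✓
Every {Name, EmpID} value is associated with a single {Manager, Salary} value, so {Name, EmpID} → {Manager, Salary} holds.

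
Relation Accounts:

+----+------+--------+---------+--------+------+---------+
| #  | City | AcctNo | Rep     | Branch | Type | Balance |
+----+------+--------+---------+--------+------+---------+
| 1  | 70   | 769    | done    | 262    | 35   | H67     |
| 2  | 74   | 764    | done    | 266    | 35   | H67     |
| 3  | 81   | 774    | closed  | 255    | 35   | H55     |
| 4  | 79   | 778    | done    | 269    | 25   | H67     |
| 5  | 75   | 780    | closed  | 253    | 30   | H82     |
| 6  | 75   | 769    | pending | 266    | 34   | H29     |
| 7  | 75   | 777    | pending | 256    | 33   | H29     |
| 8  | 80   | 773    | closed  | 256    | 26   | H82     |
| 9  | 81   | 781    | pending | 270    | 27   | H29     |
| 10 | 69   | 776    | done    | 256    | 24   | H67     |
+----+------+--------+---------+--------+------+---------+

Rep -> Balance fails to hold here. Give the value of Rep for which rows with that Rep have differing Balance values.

closed

Rep=done: rows 1, 2, 4, 10 → Balance = H67, H67, H67, H67 ✓
Rep=closed: rows 3, 5, 8 → Balance takes values {H55, H82} — violation
Rep=pending: rows 6, 7, 9 → Balance = H29, H29, H29 ✓
The only Rep value with inconsistent Balance is Rep=closed.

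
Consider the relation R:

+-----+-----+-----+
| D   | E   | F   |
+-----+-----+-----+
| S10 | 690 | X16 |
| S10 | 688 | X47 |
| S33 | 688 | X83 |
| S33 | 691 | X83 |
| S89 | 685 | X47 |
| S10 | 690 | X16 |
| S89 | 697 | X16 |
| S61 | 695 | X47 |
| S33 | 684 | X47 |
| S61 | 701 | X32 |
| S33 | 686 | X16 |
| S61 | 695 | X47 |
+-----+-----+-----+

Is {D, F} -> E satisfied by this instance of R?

(D=S10, F=X16): 2 rows → E = 690, 690 ✓
(D=S10, F=X47): 1 row → E = 688 ✓
(D=S33, F=X83): 2 rows → E takes values {688, 691} — violation
(D=S89, F=X47): 1 row → E = 685 ✓
(D=S89, F=X16): 1 row → E = 697 ✓
(D=S61, F=X47): 2 rows → E = 695, 695 ✓
(D=S33, F=X47): 1 row → E = 684 ✓
(D=S61, F=X32): 1 row → E = 701 ✓
(D=S33, F=X16): 1 row → E = 686 ✓
Two rows agree on {D, F} but differ on E, so {D, F} -> E does not hold.

No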